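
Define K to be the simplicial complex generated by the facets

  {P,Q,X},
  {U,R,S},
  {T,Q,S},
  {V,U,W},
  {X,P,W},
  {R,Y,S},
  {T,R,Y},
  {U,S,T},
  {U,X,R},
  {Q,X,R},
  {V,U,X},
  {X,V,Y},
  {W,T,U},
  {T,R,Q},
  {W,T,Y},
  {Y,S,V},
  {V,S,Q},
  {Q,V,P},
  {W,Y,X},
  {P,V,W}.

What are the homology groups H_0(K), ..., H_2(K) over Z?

K has 10 vertices, 30 edges, 20 triangles.
rank ∂_0 = 0, rank ∂_1 = 9 ⇒ b_0 = 10 − 0 − 9 = 1; all invariant factors of ∂_1 are 1 so no torsion. So H_0 ≅ Z.
rank ∂_1 = 9, rank ∂_2 = 20 ⇒ b_1 = 30 − 9 − 20 = 1; ∂_2 has invariant factor(s) [2] giving torsion. So H_1 ≅ Z ⊕ Z/2Z.
rank ∂_2 = 20, rank ∂_3 = 0 ⇒ b_2 = 20 − 20 − 0 = 0. So H_2 ≅ 0.

H_0 ≅ Z,  H_1 ≅ Z ⊕ Z/2Z,  H_2 = 0.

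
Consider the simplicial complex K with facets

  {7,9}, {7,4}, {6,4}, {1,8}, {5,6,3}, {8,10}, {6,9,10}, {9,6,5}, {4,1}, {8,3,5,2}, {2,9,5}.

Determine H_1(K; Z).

Take the total order 1 < 2 < 3 < 4 < 5 < 6 < 7 < 8 < 9 < 10 on the vertex set. Then K (dimension 3) consists of the simplices:

  0-simplices (10): [1], [2], [3], [4], [5], [6], [7], [8], [9], [10]
  1-simplices (19): [1,4], [1,8], [2,3], [2,5], [2,8], [2,9], [3,5], [3,6], [3,8], [4,6], [4,7], [5,6], [5,8], [5,9], [6,9], [6,10], [7,9], [8,10], [9,10]
  2-simplices (8): [2,3,5], [2,3,8], [2,5,8], [2,5,9], [3,5,6], [3,5,8], [5,6,9], [6,9,10]
  3-simplices (1): [2,3,5,8]

Hence C_0 ≅ Z^10, C_1 ≅ Z^19, C_2 ≅ Z^8, C_3 ≅ Z^1.

The boundary map ∂_1: C_1 → C_0 maps an edge to its endpoints' difference, ∂[p,q] = q − p. For instance
  ∂[8,10] = [10] − [8].
This gives a 10×19 integer matrix of rank 9; reducing to Smith normal form yields diagonal entries (1,1,1,1,1,1,1,1,1).

Boundary ∂_2: C_2 → C_1 maps a triangle to the signed sum of its edges. For instance
  ∂[2,5,9] = [5,9] − [2,9] + [2,5],
  ∂[2,3,5] = [3,5] − [2,5] + [2,3].
The 19×8 boundary matrix has rank 7 and Smith normal form diag(1,1,1,1,1,1,1).

The boundary map ∂_3: C_3 → C_2 sends each 3-simplex σ to the alternating sum Σ_i (−1)^i (σ with its i-th vertex removed). For instance
  ∂[2,3,5,8] = [3,5,8] − [2,5,8] + [2,3,8] − [2,3,5].
The 8×1 boundary matrix has rank 1 and Smith normal form diag(1).

Computing H_k = (kernel of ∂_k) / (image of ∂_{k+1}):

  H_1: rank ker ∂_1 − rank ∂_2 = (19 − 9) − 7 = 3, and the invariant factors of ∂_2 are all 1, so H_1 ≅ Z^3.

H_1 = Z^3.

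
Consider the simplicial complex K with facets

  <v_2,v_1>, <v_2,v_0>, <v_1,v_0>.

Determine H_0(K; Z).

Take the total order v_0 < v_1 < v_2 on the vertex set. Then K (dimension 1) consists of the simplices:

  0-simplices (3): [v_0], [v_1], [v_2]
  1-simplices (3): [v_0,v_1], [v_0,v_2], [v_1,v_2]

so the chain groups are C_0 ≅ Z^3, C_1 ≅ Z^3.

Boundary ∂_1: C_1 → C_0 is given by ∂[p,q] = [q] − [p].
The resulting 3×3 matrix has rank 2, and its Smith normal form has invariant factors (1,1).

Computing H_k = (kernel of ∂_k) / (image of ∂_{k+1}):

  H_0: rank C_0 − rank ∂_1 = 3 − 2 = 1, and the invariant factors of ∂_1 are all 1, so H_0 ≅ Z.

(K is a triangulation of the circle S^1.)

H_0 = Z.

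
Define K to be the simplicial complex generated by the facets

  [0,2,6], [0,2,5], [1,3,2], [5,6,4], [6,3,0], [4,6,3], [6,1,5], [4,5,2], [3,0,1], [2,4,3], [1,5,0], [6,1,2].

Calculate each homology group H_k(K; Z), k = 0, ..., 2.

Order the vertices as 0 < 1 < 2 < 3 < 4 < 5 < 6. Listing each simplex with vertices in this order, K has dimension 2 with simplices:

  0-simplices (7): [0], [1], [2], [3], [4], [5], [6]
  1-simplices (18): [0,1], [0,2], [0,3], [0,5], [0,6], [1,2], [1,3], [1,5], [1,6], [2,3], [2,4], [2,5], [2,6], [3,4], [3,6], [4,5], [4,6], [5,6]
  2-simplices (12): [0,1,3], [0,1,5], [0,2,5], [0,2,6], [0,3,6], [1,2,3], [1,2,6], [1,5,6], [2,3,4], [2,4,5], [3,4,6], [4,5,6]

giving chain groups C_0 ≅ Z^7, C_1 ≅ Z^18, C_2 ≅ Z^12.

∂_1: C_1 → C_0 maps an edge to its endpoints' difference, ∂[p,q] = q − p. For instance
  ∂[1,2] = [2] − [1].
The 7×18 boundary matrix has rank 6 and Smith normal form diag(1,1,1,1,1,1).

∂_2: C_2 → C_1 sends each 2-simplex [p,q,r] to [q,r] − [p,r] + [p,q]. For instance
  ∂[0,1,3] = [1,3] − [0,3] + [0,1],
  ∂[2,4,5] = [4,5] − [2,5] + [2,4].
As a 18×12 matrix over Z this has rank 12, with invariant factors (1,1,1,1,1,1,1,1,1,1,1,2).

Computing H_k = (kernel of ∂_k) / (image of ∂_{k+1}):

  H_0: rank C_0 − rank ∂_1 = 7 − 6 = 1, and the invariant factors of ∂_1 are all 1, so H_0 = Z.
  H_1: rank ker ∂_1 − rank ∂_2 = (18 − 6) − 12 = 0, and ∂_2 has invariant factor 2 > 1, so H_1 = Z/2.
  H_2: rank ker ∂_2 − rank ∂_3 = (12 − 12) − 0 = 0, and there is no ∂_3, so H_2 = 0.

As a check, the Euler characteristic is 7 − 18 + 12 = 1, which agrees with 1 − 0 + 0 = 1.
(K is a triangulation of the real projective plane RP^2.)

H_0 ≅ Z,  H_1 ≅ Z/2,  H_2 = 0.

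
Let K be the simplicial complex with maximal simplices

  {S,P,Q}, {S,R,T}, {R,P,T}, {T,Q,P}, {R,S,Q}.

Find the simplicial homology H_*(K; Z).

Fix the vertex order P < Q < R < S < T and write every simplex with vertices in increasing order. Then dim K = 2 and the simplices of K are:

  0-simplices (5): P, Q, R, S, T
  1-simplices (10): PQ, PR, PS, PT, QR, QS, QT, RS, RT, ST
  2-simplices (5): PQS, PQT, PRT, QRS, RST

Hence C_0 ≅ Z^5, C_1 ≅ Z^10, C_2 ≅ Z^5.

Boundary ∂_1: C_1 → C_0 maps an edge to its endpoints' difference, ∂[p,q] = q − p.
As a 5×10 matrix over Z this has rank 4, with invariant factors (1,1,1,1).

∂_2: C_2 → C_1 acts by ∂[p,q,r] = [q,r] − [p,r] + [p,q]. For instance
  ∂PRT = RT − PT + PR,
  ∂QRS = RS − QS + QR.
The resulting 10×5 matrix has rank 5, and its Smith normal form has invariant factors (1,1,1,1,1).

From H_k ≅ ker(∂_k) / im(∂_{k+1}) we obtain:

  H_0: rank C_0 − rank ∂_1 = 5 − 4 = 1, and the invariant factors of ∂_1 are all 1, so H_0 ≅ Z.
  H_1: rank ker ∂_1 − rank ∂_2 = (10 − 4) − 5 = 1, and the invariant factors of ∂_2 are all 1, so H_1 ≅ Z.
  H_2: rank ker ∂_2 − rank ∂_3 = (5 − 5) − 0 = 0, and there is no ∂_3, so H_2 ≅ 0.

H_0 = Z,  H_1 = Z,  H_2 = 0.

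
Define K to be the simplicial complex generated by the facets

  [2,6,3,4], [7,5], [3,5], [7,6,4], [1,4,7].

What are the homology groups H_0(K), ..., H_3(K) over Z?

Order the vertices as 1 < 2 < 3 < 4 < 5 < 6 < 7. Listing each simplex with vertices in this order, K has dimension 3 with simplices:

  0-simplices (7): [1], [2], [3], [4], [5], [6], [7]
  1-simplices (12): [1,4], [1,7], [2,3], [2,4], [2,6], [3,4], [3,5], [3,6], [4,6], [4,7], [5,7], [6,7]
  2-simplices (6): [1,4,7], [2,3,4], [2,3,6], [2,4,6], [3,4,6], [4,6,7]
  3-simplices (1): [2,3,4,6]

Hence C_0 ≅ Z^7, C_1 ≅ Z^12, C_2 ≅ Z^6, C_3 ≅ Z^1.

The boundary map ∂_1: C_1 → C_0 sends each edge [p,q] (with p < q) to q − p. For instance
  ∂[4,6] = [6] − [4].
As a 7×12 matrix over Z this has rank 6, with invariant factors (1,1,1,1,1,1).

Boundary ∂_2: C_2 → C_1 acts by ∂[p,q,r] = [q,r] − [p,r] + [p,q]. For instance
  ∂[2,4,6] = [4,6] − [2,6] + [2,4],
  ∂[3,4,6] = [4,6] − [3,6] + [3,4].
The 12×6 boundary matrix has rank 5 and Smith normal form diag(1,1,1,1,1).

Boundary ∂_3: C_3 → C_2 sends each 3-simplex σ to the alternating sum Σ_i (−1)^i (σ with its i-th vertex removed). For instance
  ∂[2,3,4,6] = [3,4,6] − [2,4,6] + [2,3,6] − [2,3,4].
As a 6×1 matrix over Z this has rank 1, with invariant factors (1).

Reading off H_k = ker ∂_k / im ∂_{k+1}:

  H_0: rank C_0 − rank ∂_1 = 7 − 6 = 1, and the invariant factors of ∂_1 are all 1, so H_0 = Z.
  H_1: rank ker ∂_1 − rank ∂_2 = (12 − 6) − 5 = 1, and the invariant factors of ∂_2 are all 1, so H_1 = Z.
  H_2: rank ker ∂_2 − rank ∂_3 = (6 − 5) − 1 = 0, and the invariant factors of ∂_3 are all 1, so H_2 = 0.
  H_3: rank ker ∂_3 − rank ∂_4 = (1 − 1) − 0 = 0, and there is no ∂_4, so H_3 = 0.

H_0 = Z,  H_1 = Z,  H_2 = 0,  H_3 = 0.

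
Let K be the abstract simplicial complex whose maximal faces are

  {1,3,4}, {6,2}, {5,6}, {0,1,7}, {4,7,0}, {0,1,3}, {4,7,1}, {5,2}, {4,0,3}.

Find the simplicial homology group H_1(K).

K has 8 vertices, 12 edges, 6 triangles.
rank ∂_1 = 6, rank ∂_2 = 5 ⇒ b_1 = 12 − 6 − 5 = 1; all invariant factors of ∂_2 are 1 so no torsion. So H_1 ≅ Z.

H_1 = Z.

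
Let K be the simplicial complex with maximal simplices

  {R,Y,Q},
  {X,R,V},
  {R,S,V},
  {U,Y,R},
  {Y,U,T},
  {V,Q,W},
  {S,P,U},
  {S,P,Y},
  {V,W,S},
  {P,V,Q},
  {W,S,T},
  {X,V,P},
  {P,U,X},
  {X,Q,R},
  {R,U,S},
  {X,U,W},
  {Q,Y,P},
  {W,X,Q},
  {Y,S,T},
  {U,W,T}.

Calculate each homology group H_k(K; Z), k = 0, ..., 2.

Take the total order P < Q < R < S < T < U < V < W < X < Y on the vertex set. Then K (dimension 2) consists of the simplices:

  0-simplices (10): P, Q, R, S, T, U, V, W, X, Y
  1-simplices (30): PQ, PS, PU, PV, PX, PY, QR, QV, QW, QX, QY, RS, RU, RV, RX, RY, ST, SU, SV, SW, SY, TU, TW, TY, UW, UX, UY, VW, VX, WX
  2-simplices (20): PQV, PQY, PSU, PSY, PUX, PVX, QRX, QRY, QVW, QWX, RSU, RSV, RUY, RVX, STW, STY, SVW, TUW, TUY, UWX

so the chain groups are C_0 ≅ Z^10, C_1 ≅ Z^30, C_2 ≅ Z^20.

∂_1: C_1 → C_0 sends each edge [p,q] (with p < q) to q − p. For instance
  ∂SV = V − S.
As a 10×30 matrix over Z this has rank 9, with invariant factors (1,1,1,1,1,1,1,1,1).

Boundary ∂_2: C_2 → C_1 acts by ∂[p,q,r] = [q,r] − [p,r] + [p,q]. For instance
  ∂SVW = VW − SW + SV,
  ∂STY = TY − SY + ST.
The 30×20 boundary matrix has rank 20 and Smith normal form diag(1,1,1,1,1,1,1,1,1,1,1,1,1,1,1,1,1,1,1,2).

Now H_k = ker ∂_k / im ∂_{k+1}, so:

  H_0: rank C_0 − rank ∂_1 = 10 − 9 = 1, and the invariant factors of ∂_1 are all 1, so H_0 = Z.
  H_1: rank ker ∂_1 − rank ∂_2 = (30 − 9) − 20 = 1, and ∂_2 has invariant factor 2 > 1, so H_1 = Z ⊕ Z/2.
  H_2: rank ker ∂_2 − rank ∂_3 = (20 − 20) − 0 = 0, and there is no ∂_3, so H_2 = 0.

H_0 ≅ Z,  H_1 ≅ Z ⊕ Z/2,  H_2 = 0.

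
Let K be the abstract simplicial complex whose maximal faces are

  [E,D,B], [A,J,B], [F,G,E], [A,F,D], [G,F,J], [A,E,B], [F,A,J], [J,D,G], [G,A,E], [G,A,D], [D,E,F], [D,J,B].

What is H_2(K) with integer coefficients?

We work with the vertex ordering A < B < D < E < F < G < J. The simplices of K, each written with vertices in increasing order, are:

  0-simplices (7): A, B, D, E, F, G, J
  1-simplices (18): AB, AD, AE, AF, AG, AJ, BD, BE, BJ, DE, DF, DG, DJ, EF, EG, FG, FJ, GJ
  2-simplices (12): ABE, ABJ, ADF, ADG, AEG, AFJ, BDE, BDJ, DEF, DGJ, EFG, FGJ

giving chain groups C_0 ≅ Z^7, C_1 ≅ Z^18, C_2 ≅ Z^12.

∂_1: C_1 → C_0 sends each edge [p,q] (with p < q) to q − p. For instance
  ∂DJ = J − D.
As a 7×18 matrix over Z this has rank 6, with invariant factors (1,1,1,1,1,1).

Boundary ∂_2: C_2 → C_1 maps a triangle to the signed sum of its edges. For instance
  ∂FGJ = GJ − FJ + FG,
  ∂AEG = EG − AG + AE.
The resulting 18×12 matrix has rank 12, and its Smith normal form has invariant factors (1,1,1,1,1,1,1,1,1,1,1,2).

Reading off H_k = ker ∂_k / im ∂_{k+1}:

  H_2: rank ker ∂_2 − rank ∂_3 = (12 − 12) − 0 = 0, and there is no ∂_3, so H_2 = 0.

H_2 ≅ 0.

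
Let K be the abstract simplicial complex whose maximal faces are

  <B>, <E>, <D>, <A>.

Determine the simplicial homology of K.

K has 4 vertices.
rank ∂_0 = 0, rank ∂_1 = 0 ⇒ b_0 = 4 − 0 − 0 = 4. So H_0 = Z^4.

H_0 ≅ Z^4.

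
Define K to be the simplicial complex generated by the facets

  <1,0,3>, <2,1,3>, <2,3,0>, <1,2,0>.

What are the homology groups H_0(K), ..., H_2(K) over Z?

H_0 ≅ Z,  H_1 = 0,  H_2 ≅ Z.

We work with the vertex ordering 0 < 1 < 2 < 3. The simplices of K, each written with vertices in increasing order, are:

  0-simplices (4): [0], [1], [2], [3]
  1-simplices (6): [0,1], [0,2], [0,3], [1,2], [1,3], [2,3]
  2-simplices (4): [0,1,2], [0,1,3], [0,2,3], [1,2,3]

Hence C_0 ≅ Z^4, C_1 ≅ Z^6, C_2 ≅ Z^4.

The boundary map ∂_1: C_1 → C_0 sends each edge [p,q] (with p < q) to q − p.
The 4×6 boundary matrix has rank 3 and Smith normal form diag(1,1,1).

Boundary ∂_2: C_2 → C_1 maps a triangle to the signed sum of its edges. For instance
  ∂[0,2,3] = [2,3] − [0,3] + [0,2],
  ∂[1,2,3] = [2,3] − [1,3] + [1,2].
The resulting 6×4 matrix has rank 3, and its Smith normal form has invariant factors (1,1,1).

Reading off H_k = ker ∂_k / im ∂_{k+1}:

  H_0: rank C_0 − rank ∂_1 = 4 − 3 = 1, and the invariant factors of ∂_1 are all 1, so H_0 = Z.
  H_1: rank ker ∂_1 − rank ∂_2 = (6 − 3) − 3 = 0, and the invariant factors of ∂_2 are all 1, so H_1 = 0.
  H_2: rank ker ∂_2 − rank ∂_3 = (4 − 3) − 0 = 1, and there is no ∂_3, so H_2 = Z.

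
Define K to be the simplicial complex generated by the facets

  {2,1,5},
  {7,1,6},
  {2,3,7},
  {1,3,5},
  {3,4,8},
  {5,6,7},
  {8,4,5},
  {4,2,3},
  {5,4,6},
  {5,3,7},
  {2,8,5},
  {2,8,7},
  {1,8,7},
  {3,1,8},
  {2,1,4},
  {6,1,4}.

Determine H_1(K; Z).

H_1 ≅ Z^2.

We work with the vertex ordering 1 < 2 < 3 < 4 < 5 < 6 < 7 < 8. The simplices of K, each written with vertices in increasing order, are:

  0-simplices (8): [1], [2], [3], [4], [5], [6], [7], [8]
  1-simplices (24): (24 of them)
  2-simplices (16): [1,2,4], [1,2,5], [1,3,5], [1,3,8], [1,4,6], [1,6,7], [1,7,8], [2,3,4], [2,3,7], [2,5,8], [2,7,8], [3,4,8], [3,5,7], [4,5,6], [4,5,8], [5,6,7]

so the chain groups are C_0 ≅ Z^8, C_1 ≅ Z^24, C_2 ≅ Z^16.

∂_1: C_1 → C_0 is given by ∂[p,q] = [q] − [p]. For instance
  ∂[2,7] = [7] − [2].
The 8×24 boundary matrix has rank 7 and Smith normal form diag(1,1,1,1,1,1,1).

∂_2: C_2 → C_1 maps a triangle to the signed sum of its edges. For instance
  ∂[1,3,5] = [3,5] − [1,5] + [1,3],
  ∂[1,7,8] = [7,8] − [1,8] + [1,7].
This gives a 24×16 integer matrix of rank 15; reducing to Smith normal form yields diagonal entries (1,1,1,1,1,1,1,1,1,1,1,1,1,1,1).

Now H_k = ker ∂_k / im ∂_{k+1}, so:

  H_1: rank ker ∂_1 − rank ∂_2 = (24 − 7) − 15 = 2, and the invariant factors of ∂_2 are all 1, so H_1 ≅ Z^2.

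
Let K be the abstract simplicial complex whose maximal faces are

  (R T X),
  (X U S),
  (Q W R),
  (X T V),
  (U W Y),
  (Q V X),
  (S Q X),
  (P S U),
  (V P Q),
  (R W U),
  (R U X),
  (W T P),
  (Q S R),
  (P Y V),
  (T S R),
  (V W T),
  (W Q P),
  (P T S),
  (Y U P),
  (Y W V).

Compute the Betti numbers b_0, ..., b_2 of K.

b_0 = 1, b_1 = 1, b_2 = 0.

We work with the vertex ordering P < Q < R < S < T < U < V < W < X < Y. The simplices of K, each written with vertices in increasing order, are:

  0-simplices (10): P, Q, R, S, T, U, V, W, X, Y
  1-simplices (30): PQ, PS, PT, PU, PV, PW, PY, QR, QS, QV, QW, QX, RS, RT, RU, RW, RX, ST, SU, SX, TV, TW, TX, UW, UX, UY, VW, VX, VY, WY
  2-simplices (20): PQV, PQW, PST, PSU, PTW, PUY, PVY, QRS, QRW, QSX, QVX, RST, RTX, RUW, RUX, SUX, TVW, TVX, UWY, VWY

giving chain groups C_0 ≅ Z^10, C_1 ≅ Z^30, C_2 ≅ Z^20.

The boundary map ∂_1: C_1 → C_0 sends each edge [p,q] (with p < q) to q − p.
This gives a 10×30 integer matrix of rank 9; reducing to Smith normal form yields diagonal entries (1,1,1,1,1,1,1,1,1).

The boundary map ∂_2: C_2 → C_1 acts by ∂[p,q,r] = [q,r] − [p,r] + [p,q]. For instance
  ∂QSX = SX − QX + QS,
  ∂SUX = UX − SX + SU.
This gives a 30×20 integer matrix of rank 20; reducing to Smith normal form yields diagonal entries (1,1,1,1,1,1,1,1,1,1,1,1,1,1,1,1,1,1,1,2).

Reading off H_k = ker ∂_k / im ∂_{k+1}:

  H_0: rank C_0 − rank ∂_1 = 10 − 9 = 1, and the invariant factors of ∂_1 are all 1, so H_0 ≅ Z.
  H_1: rank ker ∂_1 − rank ∂_2 = (30 − 9) − 20 = 1, and ∂_2 has invariant factor 2 > 1, so H_1 ≅ Z ⊕ Z/2.
  H_2: rank ker ∂_2 − rank ∂_3 = (20 − 20) − 0 = 0, and there is no ∂_3, so H_2 ≅ 0.

(K is a triangulation of the Klein bottle.)

Hence the Betti numbers are b_0 = 1, b_1 = 1, b_2 = 0.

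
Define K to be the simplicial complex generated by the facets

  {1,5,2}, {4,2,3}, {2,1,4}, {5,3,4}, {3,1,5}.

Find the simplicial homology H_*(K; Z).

H_0 = Z,  H_1 = Z,  H_2 = 0.

K has 5 vertices, 10 edges, 5 triangles.
rank ∂_0 = 0, rank ∂_1 = 4 ⇒ b_0 = 5 − 0 − 4 = 1; all invariant factors of ∂_1 are 1 so no torsion. So H_0 ≅ Z.
rank ∂_1 = 4, rank ∂_2 = 5 ⇒ b_1 = 10 − 4 − 5 = 1; all invariant factors of ∂_2 are 1 so no torsion. So H_1 ≅ Z.
rank ∂_2 = 5, rank ∂_3 = 0 ⇒ b_2 = 5 − 5 − 0 = 0. So H_2 ≅ 0.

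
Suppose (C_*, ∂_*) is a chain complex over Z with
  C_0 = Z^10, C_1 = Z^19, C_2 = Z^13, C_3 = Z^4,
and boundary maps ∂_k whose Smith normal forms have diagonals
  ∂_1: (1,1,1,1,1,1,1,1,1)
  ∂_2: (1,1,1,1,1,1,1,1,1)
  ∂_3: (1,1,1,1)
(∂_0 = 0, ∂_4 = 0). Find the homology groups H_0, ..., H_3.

H_0: b_0 = 10 − 0 − 9 = 1; torsion from ∂_1 factors > 1: none. So H_0 = Z.
H_1: b_1 = 19 − 9 − 9 = 1; torsion from ∂_2 factors > 1: none. So H_1 = Z.
H_2: b_2 = 13 − 9 − 4 = 0; torsion from ∂_3 factors > 1: none. So H_2 = 0.
H_3: b_3 = 4 − 4 − 0 = 0; torsion from ∂_4 factors > 1: none. So H_3 = 0.

H_0 = Z,  H_1 = Z,  H_2 = 0,  H_3 = 0.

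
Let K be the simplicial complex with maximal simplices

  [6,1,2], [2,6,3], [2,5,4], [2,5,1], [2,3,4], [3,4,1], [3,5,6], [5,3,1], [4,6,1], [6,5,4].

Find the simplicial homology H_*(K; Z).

Take the total order 1 < 2 < 3 < 4 < 5 < 6 on the vertex set. Then K (dimension 2) consists of the simplices:

  0-simplices (6): [1], [2], [3], [4], [5], [6]
  1-simplices (15): [1,2], [1,3], [1,4], [1,5], [1,6], [2,3], [2,4], [2,5], [2,6], [3,4], [3,5], [3,6], [4,5], [4,6], [5,6]
  2-simplices (10): [1,2,5], [1,2,6], [1,3,4], [1,3,5], [1,4,6], [2,3,4], [2,3,6], [2,4,5], [3,5,6], [4,5,6]

Hence C_0 ≅ Z^6, C_1 ≅ Z^15, C_2 ≅ Z^10.

∂_1: C_1 → C_0 maps an edge to its endpoints' difference, ∂[p,q] = q − p. For instance
  ∂[1,3] = [3] − [1].
As a 6×15 matrix over Z this has rank 5, with invariant factors (1,1,1,1,1).

The boundary map ∂_2: C_2 → C_1 acts by ∂[p,q,r] = [q,r] − [p,r] + [p,q]. For instance
  ∂[1,3,4] = [3,4] − [1,4] + [1,3],
  ∂[3,5,6] = [5,6] − [3,6] + [3,5].
This gives a 15×10 integer matrix of rank 10; reducing to Smith normal form yields diagonal entries (1,1,1,1,1,1,1,1,1,2).

From H_k ≅ ker(∂_k) / im(∂_{k+1}) we obtain:

  H_0: rank C_0 − rank ∂_1 = 6 − 5 = 1, and the invariant factors of ∂_1 are all 1, so H_0 ≅ Z.
  H_1: rank ker ∂_1 − rank ∂_2 = (15 − 5) − 10 = 0, and ∂_2 has invariant factor 2 > 1, so H_1 ≅ Z/2.
  H_2: rank ker ∂_2 − rank ∂_3 = (10 − 10) − 0 = 0, and there is no ∂_3, so H_2 ≅ 0.

H_0 = Z,  H_1 = Z/2,  H_2 = 0.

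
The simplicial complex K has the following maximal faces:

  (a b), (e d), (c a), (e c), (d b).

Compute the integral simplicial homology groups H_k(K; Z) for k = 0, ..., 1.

H_0 = Z,  H_1 = Z.

Fix the vertex order a < b < c < d < e and write every simplex with vertices in increasing order. Then dim K = 1 and the simplices of K are:

  0-simplices (5): a, b, c, d, e
  1-simplices (5): ab, ac, bd, ce, de

so the chain groups are C_0 ≅ Z^5, C_1 ≅ Z^5.

∂_1: C_1 → C_0 sends each edge [p,q] (with p < q) to q − p. For instance
  ∂de = e − d.
This gives a 5×5 integer matrix of rank 4; reducing to Smith normal form yields diagonal entries (1,1,1,1).

Now H_k = ker ∂_k / im ∂_{k+1}, so:

  H_0: rank C_0 − rank ∂_1 = 5 − 4 = 1, and the invariant factors of ∂_1 are all 1, so H_0 ≅ Z.
  H_1: rank ker ∂_1 − rank ∂_2 = (5 − 4) − 0 = 1, and there is no ∂_2, so H_1 ≅ Z.

As a check, the Euler characteristic is 5 − 5 = 0, which agrees with 1 − 1 = 0.
(K is a triangulation of the circle S^1.)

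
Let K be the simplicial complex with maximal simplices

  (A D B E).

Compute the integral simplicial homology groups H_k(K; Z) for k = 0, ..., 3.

H_0 = Z,  H_1 = 0,  H_2 = 0,  H_3 = 0.

Order the vertices as A < B < D < E. Listing each simplex with vertices in this order, K has dimension 3 with simplices:

  0-simplices (4): A, B, D, E
  1-simplices (6): AB, AD, AE, BD, BE, DE
  2-simplices (4): ABD, ABE, ADE, BDE
  3-simplices (1): ABDE

so the chain groups are C_0 ≅ Z^4, C_1 ≅ Z^6, C_2 ≅ Z^4, C_3 ≅ Z^1.

The boundary map ∂_1: C_1 → C_0 maps an edge to its endpoints' difference, ∂[p,q] = q − p. For instance
  ∂AE = E − A.
As a 4×6 matrix over Z this has rank 3, with invariant factors (1,1,1).

The boundary map ∂_2: C_2 → C_1 sends each 2-simplex [p,q,r] to [q,r] − [p,r] + [p,q]. For instance
  ∂ABD = BD − AD + AB,
  ∂ABE = BE − AE + AB.
The resulting 6×4 matrix has rank 3, and its Smith normal form has invariant factors (1,1,1).

∂_3: C_3 → C_2 sends each 3-simplex σ to the alternating sum Σ_i (−1)^i (σ with its i-th vertex removed). For instance
  ∂ABDE = BDE − ADE + ABE − ABD.
The resulting 4×1 matrix has rank 1, and its Smith normal form has invariant factors (1).

Now H_k = ker ∂_k / im ∂_{k+1}, so:

  H_0: rank C_0 − rank ∂_1 = 4 − 3 = 1, and the invariant factors of ∂_1 are all 1, so H_0 = Z.
  H_1: rank ker ∂_1 − rank ∂_2 = (6 − 3) − 3 = 0, and the invariant factors of ∂_2 are all 1, so H_1 = 0.
  H_2: rank ker ∂_2 − rank ∂_3 = (4 − 3) − 1 = 0, and the invariant factors of ∂_3 are all 1, so H_2 = 0.
  H_3: rank ker ∂_3 − rank ∂_4 = (1 − 1) − 0 = 0, and there is no ∂_4, so H_3 = 0.

As a check, the Euler characteristic is 4 − 6 + 4 − 1 = 1, which agrees with 1 − 0 + 0 − 0 = 1.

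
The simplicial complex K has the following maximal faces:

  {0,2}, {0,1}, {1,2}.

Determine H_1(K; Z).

K has 3 vertices, 3 edges.
rank ∂_1 = 2, rank ∂_2 = 0 ⇒ b_1 = 3 − 2 − 0 = 1. So H_1 ≅ Z.

H_1 = Z.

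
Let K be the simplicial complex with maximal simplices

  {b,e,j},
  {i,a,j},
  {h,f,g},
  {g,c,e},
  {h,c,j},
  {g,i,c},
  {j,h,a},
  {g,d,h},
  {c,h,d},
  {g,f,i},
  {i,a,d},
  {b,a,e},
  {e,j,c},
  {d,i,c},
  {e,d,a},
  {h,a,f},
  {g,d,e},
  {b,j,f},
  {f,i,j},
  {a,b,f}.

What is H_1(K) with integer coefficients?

H_1 ≅ Z ⊕ Z/2.

Take the total order a < b < c < d < e < f < g < h < i < j on the vertex set. Then K (dimension 2) consists of the simplices:

  0-simplices (10): a, b, c, d, e, f, g, h, i, j
  1-simplices (30): ab, ad, ae, af, ah, ai, aj, be, bf, bj, cd, ce, cg, ch, ci, cj, de, dg, dh, di, eg, ej, fg, fh, fi, fj, gh, gi, hj, ij
  2-simplices (20): abe, abf, ade, adi, afh, ahj, aij, bej, bfj, cdh, cdi, ceg, cej, cgi, chj, deg, dgh, fgh, fgi, fij

Hence C_0 ≅ Z^10, C_1 ≅ Z^30, C_2 ≅ Z^20.

Boundary ∂_1: C_1 → C_0 is given by ∂[p,q] = [q] − [p].
The 10×30 boundary matrix has rank 9 and Smith normal form diag(1,1,1,1,1,1,1,1,1).

∂_2: C_2 → C_1 maps a triangle to the signed sum of its edges. For instance
  ∂chj = hj − cj + ch,
  ∂abe = be − ae + ab.
As a 30×20 matrix over Z this has rank 20, with invariant factors (1,1,1,1,1,1,1,1,1,1,1,1,1,1,1,1,1,1,1,2).

Now H_k = ker ∂_k / im ∂_{k+1}, so:

  H_1: rank ker ∂_1 − rank ∂_2 = (30 − 9) − 20 = 1, and ∂_2 has invariant factor 2 > 1, so H_1 = Z ⊕ Z/2.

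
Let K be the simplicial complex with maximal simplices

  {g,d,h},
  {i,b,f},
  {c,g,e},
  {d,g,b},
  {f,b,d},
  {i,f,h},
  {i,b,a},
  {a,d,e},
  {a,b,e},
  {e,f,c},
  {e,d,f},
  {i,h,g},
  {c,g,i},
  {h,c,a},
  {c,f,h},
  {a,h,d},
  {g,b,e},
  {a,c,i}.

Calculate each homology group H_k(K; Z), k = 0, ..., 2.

Fix the vertex order a < b < c < d < e < f < g < h < i and write every simplex with vertices in increasing order. Then dim K = 2 and the simplices of K are:

  0-simplices (9): a, b, c, d, e, f, g, h, i
  1-simplices (27): ab, ac, ad, ae, ah, ai, bd, be, bf, bg, bi, ce, cf, cg, ch, ci, de, df, dg, dh, ef, eg, fh, fi, gh, gi, hi
  2-simplices (18): abe, abi, ach, aci, ade, adh, bdf, bdg, beg, bfi, cef, ceg, cfh, cgi, def, dgh, fhi, ghi

giving chain groups C_0 ≅ Z^9, C_1 ≅ Z^27, C_2 ≅ Z^18.

The boundary map ∂_1: C_1 → C_0 maps an edge to its endpoints' difference, ∂[p,q] = q − p.
This gives a 9×27 integer matrix of rank 8; reducing to Smith normal form yields diagonal entries (1,1,1,1,1,1,1,1).

Boundary ∂_2: C_2 → C_1 maps a triangle to the signed sum of its edges. For instance
  ∂bdg = dg − bg + bd,
  ∂bdf = df − bf + bd.
The resulting 27×18 matrix has rank 18, and its Smith normal form has invariant factors (1,1,1,1,1,1,1,1,1,1,1,1,1,1,1,1,1,2).

From H_k ≅ ker(∂_k) / im(∂_{k+1}) we obtain:

  H_0: rank C_0 − rank ∂_1 = 9 − 8 = 1, and the invariant factors of ∂_1 are all 1, so H_0 ≅ Z.
  H_1: rank ker ∂_1 − rank ∂_2 = (27 − 8) − 18 = 1, and ∂_2 has invariant factor 2 > 1, so H_1 ≅ Z ⊕ Z/2.
  H_2: rank ker ∂_2 − rank ∂_3 = (18 − 18) − 0 = 0, and there is no ∂_3, so H_2 ≅ 0.

As a check, the Euler characteristic is 9 − 27 + 18 = 0, which agrees with 1 − 1 + 0 = 0.

H_0 = Z,  H_1 = Z ⊕ Z/2,  H_2 = 0.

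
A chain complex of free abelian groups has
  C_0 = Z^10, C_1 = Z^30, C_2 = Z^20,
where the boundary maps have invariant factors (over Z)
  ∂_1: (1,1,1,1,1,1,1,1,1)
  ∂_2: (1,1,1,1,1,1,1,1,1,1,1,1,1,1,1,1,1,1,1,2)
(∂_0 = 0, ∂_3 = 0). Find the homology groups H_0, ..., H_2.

H_0 = Z,  H_1 = Z × Z/2,  H_2 = 0.

H_0: b_0 = 10 − 0 − 9 = 1; torsion from ∂_1 factors > 1: none. So H_0 = Z.
H_1: b_1 = 30 − 9 − 20 = 1; torsion from ∂_2 factors > 1: [2]. So H_1 = Z × Z/2.
H_2: b_2 = 20 − 20 − 0 = 0; torsion from ∂_3 factors > 1: none. So H_2 = 0.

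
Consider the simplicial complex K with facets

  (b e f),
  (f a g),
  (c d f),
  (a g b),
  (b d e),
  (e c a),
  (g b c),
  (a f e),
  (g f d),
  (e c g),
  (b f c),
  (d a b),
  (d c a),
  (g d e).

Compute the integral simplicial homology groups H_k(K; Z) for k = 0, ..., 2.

H_0 ≅ Z,  H_1 ≅ Z^2,  H_2 ≅ Z.

We work with the vertex ordering a < b < c < d < e < f < g. The simplices of K, each written with vertices in increasing order, are:

  0-simplices (7): a, b, c, d, e, f, g
  1-simplices (21): ab, ac, ad, ae, af, ag, bc, bd, be, bf, bg, cd, ce, cf, cg, de, df, dg, ef, eg, fg
  2-simplices (14): abd, abg, acd, ace, aef, afg, bcf, bcg, bde, bef, cdf, ceg, deg, dfg

Hence C_0 ≅ Z^7, C_1 ≅ Z^21, C_2 ≅ Z^14.

∂_1: C_1 → C_0 maps an edge to its endpoints' difference, ∂[p,q] = q − p. For instance
  ∂cg = g − c.
The 7×21 boundary matrix has rank 6 and Smith normal form diag(1,1,1,1,1,1).

Boundary ∂_2: C_2 → C_1 sends each 2-simplex [p,q,r] to [q,r] − [p,r] + [p,q]. For instance
  ∂abg = bg − ag + ab,
  ∂bcf = cf − bf + bc.
As a 21×14 matrix over Z this has rank 13, with invariant factors (1,1,1,1,1,1,1,1,1,1,1,1,1).

Computing H_k = (kernel of ∂_k) / (image of ∂_{k+1}):

  H_0: rank C_0 − rank ∂_1 = 7 − 6 = 1, and the invariant factors of ∂_1 are all 1, so H_0 ≅ Z.
  H_1: rank ker ∂_1 − rank ∂_2 = (21 − 6) − 13 = 2, and the invariant factors of ∂_2 are all 1, so H_1 ≅ Z^2.
  H_2: rank ker ∂_2 − rank ∂_3 = (14 − 13) − 0 = 1, and there is no ∂_3, so H_2 ≅ Z.

As a check, the Euler characteristic is 7 − 21 + 14 = 0, which agrees with 1 − 2 + 1 = 0.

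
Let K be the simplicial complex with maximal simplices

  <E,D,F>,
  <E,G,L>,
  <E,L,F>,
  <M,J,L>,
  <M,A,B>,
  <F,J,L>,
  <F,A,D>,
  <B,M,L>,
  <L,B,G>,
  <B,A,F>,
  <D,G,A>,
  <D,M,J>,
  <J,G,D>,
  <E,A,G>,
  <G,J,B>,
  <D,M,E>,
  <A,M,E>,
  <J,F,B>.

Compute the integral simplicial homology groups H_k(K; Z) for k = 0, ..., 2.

H_0 = Z,  H_1 = Z ⊕ Z/2Z,  H_2 = 0.

Take the total order A < B < D < E < F < G < J < L < M on the vertex set. Then K (dimension 2) consists of the simplices:

  0-simplices (9): A, B, D, E, F, G, J, L, M
  1-simplices (27): AB, AD, AE, AF, AG, AM, BF, BG, BJ, BL, BM, DE, DF, DG, DJ, DM, EF, EG, EL, EM, FJ, FL, GJ, GL, JL, JM, LM
  2-simplices (18): ABF, ABM, ADF, ADG, AEG, AEM, BFJ, BGJ, BGL, BLM, DEF, DEM, DGJ, DJM, EFL, EGL, FJL, JLM

so the chain groups are C_0 ≅ Z^9, C_1 ≅ Z^27, C_2 ≅ Z^18.

∂_1: C_1 → C_0 is given by ∂[p,q] = [q] − [p].
The resulting 9×27 matrix has rank 8, and its Smith normal form has invariant factors (1,1,1,1,1,1,1,1).

∂_2: C_2 → C_1 maps a triangle to the signed sum of its edges. For instance
  ∂EFL = FL − EL + EF,
  ∂BFJ = FJ − BJ + BF.
The resulting 27×18 matrix has rank 18, and its Smith normal form has invariant factors (1,1,1,1,1,1,1,1,1,1,1,1,1,1,1,1,1,2).

From H_k ≅ ker(∂_k) / im(∂_{k+1}) we obtain:

  H_0: rank C_0 − rank ∂_1 = 9 − 8 = 1, and the invariant factors of ∂_1 are all 1, so H_0 ≅ Z.
  H_1: rank ker ∂_1 − rank ∂_2 = (27 − 8) − 18 = 1, and ∂_2 has invariant factor 2 > 1, so H_1 ≅ Z ⊕ Z/2Z.
  H_2: rank ker ∂_2 − rank ∂_3 = (18 − 18) − 0 = 0, and there is no ∂_3, so H_2 ≅ 0.

As a check, the Euler characteristic is 9 − 27 + 18 = 0, which agrees with 1 − 1 + 0 = 0.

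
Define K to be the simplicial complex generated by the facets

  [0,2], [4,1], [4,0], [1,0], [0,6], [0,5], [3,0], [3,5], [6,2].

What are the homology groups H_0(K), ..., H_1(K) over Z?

H_0 ≅ Z,  H_1 ≅ Z^3.

We work with the vertex ordering 0 < 1 < 2 < 3 < 4 < 5 < 6. The simplices of K, each written with vertices in increasing order, are:

  0-simplices (7): [0], [1], [2], [3], [4], [5], [6]
  1-simplices (9): [0,1], [0,2], [0,3], [0,4], [0,5], [0,6], [1,4], [2,6], [3,5]

giving chain groups C_0 ≅ Z^7, C_1 ≅ Z^9.

Boundary ∂_1: C_1 → C_0 is given by ∂[p,q] = [q] − [p]. For instance
  ∂[0,1] = [1] − [0].
The 7×9 boundary matrix has rank 6 and Smith normal form diag(1,1,1,1,1,1).

From H_k ≅ ker(∂_k) / im(∂_{k+1}) we obtain:

  H_0: rank C_0 − rank ∂_1 = 7 − 6 = 1, and the invariant factors of ∂_1 are all 1, so H_0 = Z.
  H_1: rank ker ∂_1 − rank ∂_2 = (9 − 6) − 0 = 3, and there is no ∂_2, so H_1 = Z^3.

As a check, the Euler characteristic is 7 − 9 = -2, which agrees with 1 − 3 = -2.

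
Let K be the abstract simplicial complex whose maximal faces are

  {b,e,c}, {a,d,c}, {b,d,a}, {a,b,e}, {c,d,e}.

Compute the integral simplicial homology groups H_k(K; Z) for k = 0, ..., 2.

Fix the vertex order a < b < c < d < e and write every simplex with vertices in increasing order. Then dim K = 2 and the simplices of K are:

  0-simplices (5): a, b, c, d, e
  1-simplices (10): ab, ac, ad, ae, bc, bd, be, cd, ce, de
  2-simplices (5): abd, abe, acd, bce, cde

Hence C_0 ≅ Z^5, C_1 ≅ Z^10, C_2 ≅ Z^5.

∂_1: C_1 → C_0 sends each edge [p,q] (with p < q) to q − p. For instance
  ∂ab = b − a.
The 5×10 boundary matrix has rank 4 and Smith normal form diag(1,1,1,1).

∂_2: C_2 → C_1 sends each 2-simplex [p,q,r] to [q,r] − [p,r] + [p,q]. For instance
  ∂bce = ce − be + bc,
  ∂abd = bd − ad + ab.
This gives a 10×5 integer matrix of rank 5; reducing to Smith normal form yields diagonal entries (1,1,1,1,1).

From H_k ≅ ker(∂_k) / im(∂_{k+1}) we obtain:

  H_0: rank C_0 − rank ∂_1 = 5 − 4 = 1, and the invariant factors of ∂_1 are all 1, so H_0 ≅ Z.
  H_1: rank ker ∂_1 − rank ∂_2 = (10 − 4) − 5 = 1, and the invariant factors of ∂_2 are all 1, so H_1 ≅ Z.
  H_2: rank ker ∂_2 − rank ∂_3 = (5 − 5) − 0 = 0, and there is no ∂_3, so H_2 ≅ 0.

H_0 = Z,  H_1 = Z,  H_2 = 0.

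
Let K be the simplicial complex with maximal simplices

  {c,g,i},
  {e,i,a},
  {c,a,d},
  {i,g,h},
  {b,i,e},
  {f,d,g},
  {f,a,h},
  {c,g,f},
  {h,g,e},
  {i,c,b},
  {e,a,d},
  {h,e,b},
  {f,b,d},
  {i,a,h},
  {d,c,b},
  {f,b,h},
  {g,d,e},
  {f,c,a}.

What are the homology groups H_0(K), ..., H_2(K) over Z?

Order the vertices as a < b < c < d < e < f < g < h < i. Listing each simplex with vertices in this order, K has dimension 2 with simplices:

  0-simplices (9): a, b, c, d, e, f, g, h, i
  1-simplices (27): ac, ad, ae, af, ah, ai, bc, bd, be, bf, bh, bi, cd, cf, cg, ci, de, df, dg, eg, eh, ei, fg, fh, gh, gi, hi
  2-simplices (18): acd, acf, ade, aei, afh, ahi, bcd, bci, bdf, beh, bei, bfh, cfg, cgi, deg, dfg, egh, ghi

giving chain groups C_0 ≅ Z^9, C_1 ≅ Z^27, C_2 ≅ Z^18.

The boundary map ∂_1: C_1 → C_0 maps an edge to its endpoints' difference, ∂[p,q] = q − p.
This gives a 9×27 integer matrix of rank 8; reducing to Smith normal form yields diagonal entries (1,1,1,1,1,1,1,1).

The boundary map ∂_2: C_2 → C_1 sends each 2-simplex [p,q,r] to [q,r] − [p,r] + [p,q]. For instance
  ∂ahi = hi − ai + ah,
  ∂bfh = fh − bh + bf.
This gives a 27×18 integer matrix of rank 18; reducing to Smith normal form yields diagonal entries (1,1,1,1,1,1,1,1,1,1,1,1,1,1,1,1,1,2).

Computing H_k = (kernel of ∂_k) / (image of ∂_{k+1}):

  H_0: rank C_0 − rank ∂_1 = 9 − 8 = 1, and the invariant factors of ∂_1 are all 1, so H_0 = Z.
  H_1: rank ker ∂_1 − rank ∂_2 = (27 − 8) − 18 = 1, and ∂_2 has invariant factor 2 > 1, so H_1 = Z ⊕ Z_2.
  H_2: rank ker ∂_2 − rank ∂_3 = (18 − 18) − 0 = 0, and there is no ∂_3, so H_2 = 0.

As a check, the Euler characteristic is 9 − 27 + 18 = 0, which agrees with 1 − 1 + 0 = 0.

H_0 ≅ Z,  H_1 ≅ Z ⊕ Z_2,  H_2 = 0.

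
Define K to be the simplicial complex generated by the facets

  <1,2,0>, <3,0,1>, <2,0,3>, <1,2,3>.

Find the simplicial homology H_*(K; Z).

We work with the vertex ordering 0 < 1 < 2 < 3. The simplices of K, each written with vertices in increasing order, are:

  0-simplices (4): [0], [1], [2], [3]
  1-simplices (6): [0,1], [0,2], [0,3], [1,2], [1,3], [2,3]
  2-simplices (4): [0,1,2], [0,1,3], [0,2,3], [1,2,3]

so the chain groups are C_0 ≅ Z^4, C_1 ≅ Z^6, C_2 ≅ Z^4.

∂_1: C_1 → C_0 maps an edge to its endpoints' difference, ∂[p,q] = q − p.
This gives a 4×6 integer matrix of rank 3; reducing to Smith normal form yields diagonal entries (1,1,1).

The boundary map ∂_2: C_2 → C_1 acts by ∂[p,q,r] = [q,r] − [p,r] + [p,q]. For instance
  ∂[0,1,3] = [1,3] − [0,3] + [0,1],
  ∂[1,2,3] = [2,3] − [1,3] + [1,2].
The 6×4 boundary matrix has rank 3 and Smith normal form diag(1,1,1).

Computing H_k = (kernel of ∂_k) / (image of ∂_{k+1}):

  H_0: rank C_0 − rank ∂_1 = 4 − 3 = 1, and the invariant factors of ∂_1 are all 1, so H_0 ≅ Z.
  H_1: rank ker ∂_1 − rank ∂_2 = (6 − 3) − 3 = 0, and the invariant factors of ∂_2 are all 1, so H_1 ≅ 0.
  H_2: rank ker ∂_2 − rank ∂_3 = (4 − 3) − 0 = 1, and there is no ∂_3, so H_2 ≅ Z.

As a check, the Euler characteristic is 4 − 6 + 4 = 2, which agrees with 1 − 0 + 1 = 2.

H_0 ≅ Z,  H_1 = 0,  H_2 ≅ Z.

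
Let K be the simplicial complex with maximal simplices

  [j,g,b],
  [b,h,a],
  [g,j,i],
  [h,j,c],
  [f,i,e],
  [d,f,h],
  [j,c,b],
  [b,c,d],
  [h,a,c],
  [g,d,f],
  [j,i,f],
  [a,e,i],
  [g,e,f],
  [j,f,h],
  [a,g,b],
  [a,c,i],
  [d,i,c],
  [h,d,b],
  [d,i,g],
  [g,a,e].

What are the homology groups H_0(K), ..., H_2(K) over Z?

H_0 = Z,  H_1 = Z × Z/2,  H_2 = 0.

Order the vertices as a < b < c < d < e < f < g < h < i < j. Listing each simplex with vertices in this order, K has dimension 2 with simplices:

  0-simplices (10): a, b, c, d, e, f, g, h, i, j
  1-simplices (30): ab, ac, ae, ag, ah, ai, bc, bd, bg, bh, bj, cd, ch, ci, cj, df, dg, dh, di, ef, eg, ei, fg, fh, fi, fj, gi, gj, hj, ij
  2-simplices (20): abg, abh, ach, aci, aeg, aei, bcd, bcj, bdh, bgj, cdi, chj, dfg, dfh, dgi, efg, efi, fhj, fij, gij

giving chain groups C_0 ≅ Z^10, C_1 ≅ Z^30, C_2 ≅ Z^20.

∂_1: C_1 → C_0 maps an edge to its endpoints' difference, ∂[p,q] = q − p.
As a 10×30 matrix over Z this has rank 9, with invariant factors (1,1,1,1,1,1,1,1,1).

The boundary map ∂_2: C_2 → C_1 maps a triangle to the signed sum of its edges. For instance
  ∂fhj = hj − fj + fh,
  ∂aeg = eg − ag + ae.
The resulting 30×20 matrix has rank 20, and its Smith normal form has invariant factors (1,1,1,1,1,1,1,1,1,1,1,1,1,1,1,1,1,1,1,2).

Computing H_k = (kernel of ∂_k) / (image of ∂_{k+1}):

  H_0: rank C_0 − rank ∂_1 = 10 − 9 = 1, and the invariant factors of ∂_1 are all 1, so H_0 ≅ Z.
  H_1: rank ker ∂_1 − rank ∂_2 = (30 − 9) − 20 = 1, and ∂_2 has invariant factor 2 > 1, so H_1 ≅ Z × Z/2.
  H_2: rank ker ∂_2 − rank ∂_3 = (20 − 20) − 0 = 0, and there is no ∂_3, so H_2 ≅ 0.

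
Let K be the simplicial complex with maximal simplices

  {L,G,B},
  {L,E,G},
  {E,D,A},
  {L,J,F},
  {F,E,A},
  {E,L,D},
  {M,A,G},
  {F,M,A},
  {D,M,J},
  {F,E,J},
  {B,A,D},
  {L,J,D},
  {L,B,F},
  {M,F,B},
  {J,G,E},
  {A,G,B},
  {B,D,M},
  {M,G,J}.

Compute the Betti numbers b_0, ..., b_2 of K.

b_0 = 1, b_1 = 1, b_2 = 0.

Fix the vertex order A < B < D < E < F < G < J < L < M and write every simplex with vertices in increasing order. Then dim K = 2 and the simplices of K are:

  0-simplices (9): A, B, D, E, F, G, J, L, M
  1-simplices (27): AB, AD, AE, AF, AG, AM, BD, BF, BG, BL, BM, DE, DJ, DL, DM, EF, EG, EJ, EL, FJ, FL, FM, GJ, GL, GM, JL, JM
  2-simplices (18): ABD, ABG, ADE, AEF, AFM, AGM, BDM, BFL, BFM, BGL, DEL, DJL, DJM, EFJ, EGJ, EGL, FJL, GJM

so the chain groups are C_0 ≅ Z^9, C_1 ≅ Z^27, C_2 ≅ Z^18.

The boundary map ∂_1: C_1 → C_0 sends each edge [p,q] (with p < q) to q − p.
The resulting 9×27 matrix has rank 8, and its Smith normal form has invariant factors (1,1,1,1,1,1,1,1).

∂_2: C_2 → C_1 maps a triangle to the signed sum of its edges. For instance
  ∂EGJ = GJ − EJ + EG,
  ∂BDM = DM − BM + BD.
This gives a 27×18 integer matrix of rank 18; reducing to Smith normal form yields diagonal entries (1,1,1,1,1,1,1,1,1,1,1,1,1,1,1,1,1,2).

Computing H_k = (kernel of ∂_k) / (image of ∂_{k+1}):

  H_0: rank C_0 − rank ∂_1 = 9 − 8 = 1, and the invariant factors of ∂_1 are all 1, so H_0 = Z.
  H_1: rank ker ∂_1 − rank ∂_2 = (27 − 8) − 18 = 1, and ∂_2 has invariant factor 2 > 1, so H_1 = Z ⊕ Z/2.
  H_2: rank ker ∂_2 − rank ∂_3 = (18 − 18) − 0 = 0, and there is no ∂_3, so H_2 = 0.

As a check, the Euler characteristic is 9 − 27 + 18 = 0, which agrees with 1 − 1 + 0 = 0.

Hence the Betti numbers are b_0 = 1, b_1 = 1, b_2 = 0.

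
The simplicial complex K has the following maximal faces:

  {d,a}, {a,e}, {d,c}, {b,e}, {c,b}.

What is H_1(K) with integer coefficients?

We work with the vertex ordering a < b < c < d < e. The simplices of K, each written with vertices in increasing order, are:

  0-simplices (5): a, b, c, d, e
  1-simplices (5): ad, ae, bc, be, cd

Hence C_0 ≅ Z^5, C_1 ≅ Z^5.

∂_1: C_1 → C_0 is given by ∂[p,q] = [q] − [p]. For instance
  ∂ae = e − a.
This gives a 5×5 integer matrix of rank 4; reducing to Smith normal form yields diagonal entries (1,1,1,1).

From H_k ≅ ker(∂_k) / im(∂_{k+1}) we obtain:

  H_1: rank ker ∂_1 − rank ∂_2 = (5 − 4) − 0 = 1, and there is no ∂_2, so H_1 = Z.

(K is a triangulation of the circle S^1.)

H_1 ≅ Z.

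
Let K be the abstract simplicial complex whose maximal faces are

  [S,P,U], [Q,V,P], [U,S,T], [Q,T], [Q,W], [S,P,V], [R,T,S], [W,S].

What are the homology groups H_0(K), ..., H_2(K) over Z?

Order the vertices as P < Q < R < S < T < U < V < W. Listing each simplex with vertices in this order, K has dimension 2 with simplices:

  0-simplices (8): P, Q, R, S, T, U, V, W
  1-simplices (14): PQ, PS, PU, PV, QT, QV, QW, RS, RT, ST, SU, SV, SW, TU
  2-simplices (5): PQV, PSU, PSV, RST, STU

so the chain groups are C_0 ≅ Z^8, C_1 ≅ Z^14, C_2 ≅ Z^5.

The boundary map ∂_1: C_1 → C_0 sends each edge [p,q] (with p < q) to q − p.
The resulting 8×14 matrix has rank 7, and its Smith normal form has invariant factors (1,1,1,1,1,1,1).

Boundary ∂_2: C_2 → C_1 sends each 2-simplex [p,q,r] to [q,r] − [p,r] + [p,q]. For instance
  ∂STU = TU − SU + ST,
  ∂RST = ST − RT + RS.
The resulting 14×5 matrix has rank 5, and its Smith normal form has invariant factors (1,1,1,1,1).

Reading off H_k = ker ∂_k / im ∂_{k+1}:

  H_0: rank C_0 − rank ∂_1 = 8 − 7 = 1, and the invariant factors of ∂_1 are all 1, so H_0 ≅ Z.
  H_1: rank ker ∂_1 − rank ∂_2 = (14 − 7) − 5 = 2, and the invariant factors of ∂_2 are all 1, so H_1 ≅ Z^2.
  H_2: rank ker ∂_2 − rank ∂_3 = (5 − 5) − 0 = 0, and there is no ∂_3, so H_2 ≅ 0.

H_0 ≅ Z,  H_1 ≅ Z^2,  H_2 = 0.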